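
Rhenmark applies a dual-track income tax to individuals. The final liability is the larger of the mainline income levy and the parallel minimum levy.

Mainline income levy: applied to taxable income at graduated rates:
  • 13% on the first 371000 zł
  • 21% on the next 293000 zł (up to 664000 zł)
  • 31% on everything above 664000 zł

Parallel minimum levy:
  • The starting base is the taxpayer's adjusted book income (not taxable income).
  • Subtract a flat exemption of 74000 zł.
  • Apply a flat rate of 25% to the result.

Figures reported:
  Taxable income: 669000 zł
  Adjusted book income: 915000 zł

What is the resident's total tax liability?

Mainline income levy:
  371000 zł × 13% = 48230 zł
  293000 zł × 21% = 61530 zł
  5000 zł × 31% = 1550 zł
  → 111310 zł

Parallel minimum levy:
  Base (adjusted book income): 915000 zł
  Less exemption 74000 zł → base 841000 zł
  841000 zł × 25% = 210250 zł

210250 zł > 111310 zł, so the parallel minimum levy is the binding amount.

210250 zł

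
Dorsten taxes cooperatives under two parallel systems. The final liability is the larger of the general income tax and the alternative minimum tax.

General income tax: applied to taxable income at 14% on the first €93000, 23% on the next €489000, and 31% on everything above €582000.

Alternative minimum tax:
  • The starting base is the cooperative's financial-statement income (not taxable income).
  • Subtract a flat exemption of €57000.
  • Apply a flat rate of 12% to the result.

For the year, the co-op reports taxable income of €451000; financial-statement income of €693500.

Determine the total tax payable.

General income tax:
  €93000 × 14% = €13020
  €358000 × 23% = €82340
  → €95360

Alternative minimum tax:
  Base (financial-statement income): €693500
  Less exemption €57000 → base €636500
  €636500 × 12% = €76380

€95360 > €76380, so the general income tax governs.

€95360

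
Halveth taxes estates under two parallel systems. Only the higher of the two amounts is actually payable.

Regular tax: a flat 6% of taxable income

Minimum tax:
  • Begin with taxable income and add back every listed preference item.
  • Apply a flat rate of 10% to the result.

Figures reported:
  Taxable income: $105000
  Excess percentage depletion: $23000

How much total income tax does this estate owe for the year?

Minimum tax:
  Adjusted income: $105000 + $23000 = $128000
  $128000 × 10% = $12800

Regular tax:
  $105000 × 6% = $6300

$12800 > $6300, so the minimum tax is the binding amount.

$12800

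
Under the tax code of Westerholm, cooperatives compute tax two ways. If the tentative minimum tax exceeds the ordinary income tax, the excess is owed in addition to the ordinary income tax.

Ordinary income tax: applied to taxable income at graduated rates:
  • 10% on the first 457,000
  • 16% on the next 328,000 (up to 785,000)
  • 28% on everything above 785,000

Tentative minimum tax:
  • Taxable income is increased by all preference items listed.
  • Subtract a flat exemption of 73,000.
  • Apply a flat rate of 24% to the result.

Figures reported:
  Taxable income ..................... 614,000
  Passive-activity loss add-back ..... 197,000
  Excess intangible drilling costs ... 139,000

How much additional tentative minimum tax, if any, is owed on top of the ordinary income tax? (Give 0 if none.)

139,660

Ordinary income tax:
  457,000 × 10% = 45,700
  157,000 × 16% = 25,120
  → 70,820

Tentative minimum tax:
  Adjusted income: 614,000 + 197,000 + 139,000 = 950,000
  Less exemption 73,000 → base 877,000
  877,000 × 24% = 210,480

Excess of tentative minimum tax over ordinary income tax: 210,480 − 70,820 = 139,660.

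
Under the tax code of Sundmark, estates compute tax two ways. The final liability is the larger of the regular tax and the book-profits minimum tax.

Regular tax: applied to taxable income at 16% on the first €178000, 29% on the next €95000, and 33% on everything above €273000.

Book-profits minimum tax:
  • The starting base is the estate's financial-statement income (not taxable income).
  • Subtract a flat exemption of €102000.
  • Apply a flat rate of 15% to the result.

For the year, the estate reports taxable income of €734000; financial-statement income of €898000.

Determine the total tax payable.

€208160

Book-profits minimum tax:
  Base (financial-statement income): €898000
  Less exemption €102000 → base €796000
  €796000 × 15% = €119400

Regular tax:
  €178000 × 16% = €28480
  €95000 × 29% = €27550
  €461000 × 33% = €152130
  → €208160

€208160 > €119400, so the regular tax governs.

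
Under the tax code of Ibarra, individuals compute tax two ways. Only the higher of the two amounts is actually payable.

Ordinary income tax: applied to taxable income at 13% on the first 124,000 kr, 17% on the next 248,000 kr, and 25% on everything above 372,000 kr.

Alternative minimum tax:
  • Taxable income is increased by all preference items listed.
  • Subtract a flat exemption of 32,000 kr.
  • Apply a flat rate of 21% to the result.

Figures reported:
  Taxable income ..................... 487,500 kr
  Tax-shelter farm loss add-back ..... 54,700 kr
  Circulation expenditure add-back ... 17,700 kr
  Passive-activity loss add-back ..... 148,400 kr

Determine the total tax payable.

Alternative minimum tax:
  Adjusted income: 487,500 kr + 54,700 kr + 17,700 kr + 148,400 kr = 708,300 kr
  Less exemption 32,000 kr → base 676,300 kr
  676,300 kr × 21% = 142,023 kr

Ordinary income tax:
  124,000 kr × 13% = 16,120 kr
  248,000 kr × 17% = 42,160 kr
  115,500 kr × 25% = 28,875 kr
  → 87,155 kr

142,023 kr > 87,155 kr, so the alternative minimum tax is the binding amount.

142,023 kr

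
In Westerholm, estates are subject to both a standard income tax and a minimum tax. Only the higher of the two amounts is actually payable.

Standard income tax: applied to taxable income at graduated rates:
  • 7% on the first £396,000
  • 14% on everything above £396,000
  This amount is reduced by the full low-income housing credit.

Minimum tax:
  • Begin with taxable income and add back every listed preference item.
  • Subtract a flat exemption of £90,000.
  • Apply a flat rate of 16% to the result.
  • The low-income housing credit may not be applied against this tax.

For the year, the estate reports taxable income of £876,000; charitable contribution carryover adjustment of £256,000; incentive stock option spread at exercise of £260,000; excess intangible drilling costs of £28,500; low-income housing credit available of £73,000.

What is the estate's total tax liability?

£212,880

Minimum tax:
  Adjusted income: £876,000 + £256,000 + £260,000 + £28,500 = £1,420,500
  Less exemption £90,000 → base £1,330,500
  £1,330,500 × 16% = £212,880

Standard income tax:
  £396,000 × 7% = £27,720
  £480,000 × 14% = £67,200
  → £94,920
  Less low-income housing credit £73,000 → £21,920

£212,880 > £21,920, so the minimum tax is the binding amount.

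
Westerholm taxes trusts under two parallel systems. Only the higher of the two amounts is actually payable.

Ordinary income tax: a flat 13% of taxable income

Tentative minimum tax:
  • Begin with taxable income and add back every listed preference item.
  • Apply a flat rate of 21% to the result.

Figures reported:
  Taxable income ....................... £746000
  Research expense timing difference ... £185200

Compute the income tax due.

£195552

Tentative minimum tax:
  Adjusted income: £746000 + £185200 = £931200
  £931200 × 21% = £195552

Ordinary income tax:
  £746000 × 13% = £96980

£195552 > £96980, so the tentative minimum tax is the binding amount.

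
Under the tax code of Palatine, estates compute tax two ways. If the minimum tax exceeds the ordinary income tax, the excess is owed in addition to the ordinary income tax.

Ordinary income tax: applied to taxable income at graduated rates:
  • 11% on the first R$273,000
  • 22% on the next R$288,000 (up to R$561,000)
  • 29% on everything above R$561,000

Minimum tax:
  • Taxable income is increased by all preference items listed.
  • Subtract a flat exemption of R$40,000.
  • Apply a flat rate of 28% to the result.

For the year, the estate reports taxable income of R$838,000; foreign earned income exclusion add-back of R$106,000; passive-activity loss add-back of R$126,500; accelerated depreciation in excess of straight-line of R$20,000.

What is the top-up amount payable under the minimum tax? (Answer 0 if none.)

Ordinary income tax:
  R$273,000 × 11% = R$30,030
  R$288,000 × 22% = R$63,360
  R$277,000 × 29% = R$80,330
  → R$173,720

Minimum tax:
  Adjusted income: R$838,000 + R$106,000 + R$126,500 + R$20,000 = R$1,090,500
  Less exemption R$40,000 → base R$1,050,500
  R$1,050,500 × 28% = R$294,140

Excess of minimum tax over ordinary income tax: R$294,140 − R$173,720 = R$120,420.

R$120,420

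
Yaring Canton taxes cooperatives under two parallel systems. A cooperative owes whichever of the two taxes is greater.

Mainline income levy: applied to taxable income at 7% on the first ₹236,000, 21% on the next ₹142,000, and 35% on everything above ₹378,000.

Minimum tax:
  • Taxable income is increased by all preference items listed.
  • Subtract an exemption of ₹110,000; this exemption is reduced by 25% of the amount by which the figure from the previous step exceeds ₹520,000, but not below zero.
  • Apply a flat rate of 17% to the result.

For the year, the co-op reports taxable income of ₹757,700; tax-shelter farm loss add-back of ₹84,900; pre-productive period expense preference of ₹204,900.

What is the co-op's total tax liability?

₹179,235

Minimum tax:
  Adjusted income: ₹757,700 + ₹84,900 + ₹204,900 = ₹1,047,500
  Exemption: 25% × (₹1,047,500 − ₹520,000) = ₹131,875 ≥ ₹110,000, so the exemption is fully phased out
  Base: ₹1,047,500 − ₹0 = ₹1,047,500
  ₹1,047,500 × 17% = ₹178,075

Mainline income levy:
  ₹236,000 × 7% = ₹16,520
  ₹142,000 × 21% = ₹29,820
  ₹379,700 × 35% = ₹132,895
  → ₹179,235

₹179,235 > ₹178,075, so the mainline income levy governs.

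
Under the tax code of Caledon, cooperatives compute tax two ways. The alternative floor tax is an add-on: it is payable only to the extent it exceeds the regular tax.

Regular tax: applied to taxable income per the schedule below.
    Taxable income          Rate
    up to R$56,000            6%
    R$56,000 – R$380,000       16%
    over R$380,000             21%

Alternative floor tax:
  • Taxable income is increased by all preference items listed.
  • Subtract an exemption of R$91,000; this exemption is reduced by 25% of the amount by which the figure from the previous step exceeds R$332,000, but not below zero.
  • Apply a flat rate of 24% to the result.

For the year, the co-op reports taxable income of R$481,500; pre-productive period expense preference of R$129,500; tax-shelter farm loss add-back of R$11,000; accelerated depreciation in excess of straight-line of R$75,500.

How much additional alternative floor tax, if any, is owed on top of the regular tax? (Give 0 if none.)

R$90,885

Regular tax:
  R$56,000 × 6% = R$3,360
  R$324,000 × 16% = R$51,840
  R$101,500 × 21% = R$21,315
  → R$76,515

Alternative floor tax:
  Adjusted income: R$481,500 + R$129,500 + R$11,000 + R$75,500 = R$697,500
  Exemption: 25% × (R$697,500 − R$332,000) = R$91,375 ≥ R$91,000, so the exemption is fully phased out
  Base: R$697,500 − R$0 = R$697,500
  R$697,500 × 24% = R$167,400

Excess of alternative floor tax over regular tax: R$167,400 − R$76,515 = R$90,885.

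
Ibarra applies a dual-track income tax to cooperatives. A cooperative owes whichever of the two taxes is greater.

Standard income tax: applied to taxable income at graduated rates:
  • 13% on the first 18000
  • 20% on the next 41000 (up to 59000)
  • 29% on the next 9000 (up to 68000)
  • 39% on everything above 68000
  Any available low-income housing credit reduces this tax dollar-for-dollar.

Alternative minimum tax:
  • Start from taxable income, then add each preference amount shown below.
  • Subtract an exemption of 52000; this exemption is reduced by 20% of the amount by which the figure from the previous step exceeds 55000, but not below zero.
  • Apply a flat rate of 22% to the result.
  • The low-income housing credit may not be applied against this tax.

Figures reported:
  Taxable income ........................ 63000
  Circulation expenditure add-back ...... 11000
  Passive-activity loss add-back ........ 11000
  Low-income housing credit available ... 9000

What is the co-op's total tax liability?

8580

Standard income tax:
  18000 × 13% = 2340
  41000 × 20% = 8200
  4000 × 29% = 1160
  → 11700
  Less low-income housing credit 9000 → 2700

Alternative minimum tax:
  Adjusted income: 63000 + 11000 + 11000 = 85000
  Exemption: 52000 − 20% × (85000 − 55000) = 52000 − 6000 = 46000
  Base: 85000 − 46000 = 39000
  39000 × 22% = 8580

8580 > 2700, so the alternative minimum tax is the binding amount.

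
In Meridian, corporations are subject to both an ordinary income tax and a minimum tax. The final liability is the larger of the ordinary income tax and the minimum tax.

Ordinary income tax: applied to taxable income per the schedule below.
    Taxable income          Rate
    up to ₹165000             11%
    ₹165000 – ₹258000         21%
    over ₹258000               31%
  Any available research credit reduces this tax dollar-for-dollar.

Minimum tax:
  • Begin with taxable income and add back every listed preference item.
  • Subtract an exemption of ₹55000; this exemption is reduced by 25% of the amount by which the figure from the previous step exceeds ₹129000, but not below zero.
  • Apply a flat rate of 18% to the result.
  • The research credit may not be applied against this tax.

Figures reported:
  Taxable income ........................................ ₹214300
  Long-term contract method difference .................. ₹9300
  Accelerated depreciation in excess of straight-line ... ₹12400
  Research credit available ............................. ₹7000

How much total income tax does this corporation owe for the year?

₹37395

Ordinary income tax:
  ₹165000 × 11% = ₹18150
  ₹49300 × 21% = ₹10353
  → ₹28503
  Less research credit ₹7000 → ₹21503

Minimum tax:
  Adjusted income: ₹214300 + ₹9300 + ₹12400 = ₹236000
  Exemption: ₹55000 − 25% × (₹236000 − ₹129000) = ₹55000 − ₹26750 = ₹28250
  Base: ₹236000 − ₹28250 = ₹207750
  ₹207750 × 18% = ₹37395

₹37395 > ₹21503, so the minimum tax is the binding amount.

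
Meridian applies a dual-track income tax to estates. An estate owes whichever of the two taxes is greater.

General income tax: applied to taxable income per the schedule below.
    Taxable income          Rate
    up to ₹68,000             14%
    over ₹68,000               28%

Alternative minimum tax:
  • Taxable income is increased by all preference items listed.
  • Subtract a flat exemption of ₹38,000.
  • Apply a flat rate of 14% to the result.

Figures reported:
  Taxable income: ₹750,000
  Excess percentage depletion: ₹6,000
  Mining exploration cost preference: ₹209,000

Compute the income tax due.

₹200,480

Alternative minimum tax:
  Adjusted income: ₹750,000 + ₹6,000 + ₹209,000 = ₹965,000
  Less exemption ₹38,000 → base ₹927,000
  ₹927,000 × 14% = ₹129,780

General income tax:
  ₹68,000 × 14% = ₹9,520
  ₹682,000 × 28% = ₹190,960
  → ₹200,480

₹200,480 > ₹129,780, so the general income tax governs.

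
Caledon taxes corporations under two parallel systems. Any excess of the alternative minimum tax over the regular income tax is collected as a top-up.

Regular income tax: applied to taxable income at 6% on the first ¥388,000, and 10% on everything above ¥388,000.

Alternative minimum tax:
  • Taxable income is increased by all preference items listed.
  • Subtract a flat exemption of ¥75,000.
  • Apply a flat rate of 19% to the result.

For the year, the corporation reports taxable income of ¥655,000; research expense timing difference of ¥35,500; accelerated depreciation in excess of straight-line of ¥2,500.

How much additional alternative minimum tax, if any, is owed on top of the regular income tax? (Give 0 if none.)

¥67,440

Alternative minimum tax:
  Adjusted income: ¥655,000 + ¥35,500 + ¥2,500 = ¥693,000
  Less exemption ¥75,000 → base ¥618,000
  ¥618,000 × 19% = ¥117,420

Regular income tax:
  ¥388,000 × 6% = ¥23,280
  ¥267,000 × 10% = ¥26,700
  → ¥49,980

Excess of alternative minimum tax over regular income tax: ¥117,420 − ¥49,980 = ¥67,440.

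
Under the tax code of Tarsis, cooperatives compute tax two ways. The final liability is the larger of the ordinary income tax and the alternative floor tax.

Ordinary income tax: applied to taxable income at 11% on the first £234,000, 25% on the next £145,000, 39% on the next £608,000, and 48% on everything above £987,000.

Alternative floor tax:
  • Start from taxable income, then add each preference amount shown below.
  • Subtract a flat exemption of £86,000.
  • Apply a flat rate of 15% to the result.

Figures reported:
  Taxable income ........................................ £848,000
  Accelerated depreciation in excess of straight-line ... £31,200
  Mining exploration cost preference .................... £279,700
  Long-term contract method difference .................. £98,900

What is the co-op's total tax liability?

£244,900

Alternative floor tax:
  Adjusted income: £848,000 + £31,200 + £279,700 + £98,900 = £1,257,800
  Less exemption £86,000 → base £1,171,800
  £1,171,800 × 15% = £175,770

Ordinary income tax:
  £234,000 × 11% = £25,740
  £145,000 × 25% = £36,250
  £469,000 × 39% = £182,910
  → £244,900

£244,900 > £175,770, so the ordinary income tax governs.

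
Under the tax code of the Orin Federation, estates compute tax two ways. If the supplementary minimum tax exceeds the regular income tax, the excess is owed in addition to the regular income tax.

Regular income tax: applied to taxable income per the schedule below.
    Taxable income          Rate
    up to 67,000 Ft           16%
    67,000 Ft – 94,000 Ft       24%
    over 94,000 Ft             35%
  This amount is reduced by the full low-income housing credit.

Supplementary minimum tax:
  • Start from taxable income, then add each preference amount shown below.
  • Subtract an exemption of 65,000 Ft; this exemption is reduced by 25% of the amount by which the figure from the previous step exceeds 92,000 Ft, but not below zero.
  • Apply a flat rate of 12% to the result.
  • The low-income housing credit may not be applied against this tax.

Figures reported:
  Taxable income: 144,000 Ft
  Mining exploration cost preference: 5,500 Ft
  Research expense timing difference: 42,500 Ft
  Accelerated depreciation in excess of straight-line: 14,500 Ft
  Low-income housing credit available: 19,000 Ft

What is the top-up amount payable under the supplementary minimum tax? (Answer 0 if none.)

4,715 Ft

Supplementary minimum tax:
  Adjusted income: 144,000 Ft + 5,500 Ft + 42,500 Ft + 14,500 Ft = 206,500 Ft
  Exemption: 65,000 Ft − 25% × (206,500 Ft − 92,000 Ft) = 65,000 Ft − 28,625 Ft = 36,375 Ft
  Base: 206,500 Ft − 36,375 Ft = 170,125 Ft
  170,125 Ft × 12% = 20,415 Ft

Regular income tax:
  67,000 Ft × 16% = 10,720 Ft
  27,000 Ft × 24% = 6,480 Ft
  50,000 Ft × 35% = 17,500 Ft
  → 34,700 Ft
  Less low-income housing credit 19,000 Ft → 15,700 Ft

Excess of supplementary minimum tax over regular income tax: 20,415 Ft − 15,700 Ft = 4,715 Ft.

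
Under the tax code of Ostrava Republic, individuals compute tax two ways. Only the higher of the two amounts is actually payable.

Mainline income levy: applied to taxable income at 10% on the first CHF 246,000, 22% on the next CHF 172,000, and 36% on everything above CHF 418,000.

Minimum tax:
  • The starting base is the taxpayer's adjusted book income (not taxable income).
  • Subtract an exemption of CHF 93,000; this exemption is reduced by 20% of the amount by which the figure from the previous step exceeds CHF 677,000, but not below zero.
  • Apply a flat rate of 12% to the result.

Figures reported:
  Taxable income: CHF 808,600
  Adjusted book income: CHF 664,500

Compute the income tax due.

Minimum tax:
  Base (adjusted book income): CHF 664,500
  Exemption: CHF 664,500 ≤ CHF 677,000, so full CHF 93,000 applies
  Base: CHF 664,500 − CHF 93,000 = CHF 571,500
  CHF 571,500 × 12% = CHF 68,580

Mainline income levy:
  CHF 246,000 × 10% = CHF 24,600
  CHF 172,000 × 22% = CHF 37,840
  CHF 390,600 × 36% = CHF 140,616
  → CHF 203,056

CHF 203,056 > CHF 68,580, so the mainline income levy governs.

CHF 203,056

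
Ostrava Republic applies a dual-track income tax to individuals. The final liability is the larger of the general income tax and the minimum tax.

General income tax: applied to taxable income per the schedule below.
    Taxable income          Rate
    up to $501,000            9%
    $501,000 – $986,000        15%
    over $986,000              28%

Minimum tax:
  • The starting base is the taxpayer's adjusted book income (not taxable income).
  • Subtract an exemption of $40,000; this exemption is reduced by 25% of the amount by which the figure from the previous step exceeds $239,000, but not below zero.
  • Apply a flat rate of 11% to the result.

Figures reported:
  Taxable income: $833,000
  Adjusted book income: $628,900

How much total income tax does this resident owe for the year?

Minimum tax:
  Base (adjusted book income): $628,900
  Exemption: 25% × ($628,900 − $239,000) = $97,475 ≥ $40,000, so the exemption is fully phased out
  Base: $628,900 − $0 = $628,900
  $628,900 × 11% = $69,179

General income tax:
  $501,000 × 9% = $45,090
  $332,000 × 15% = $49,800
  → $94,890

$94,890 > $69,179, so the general income tax governs.

$94,890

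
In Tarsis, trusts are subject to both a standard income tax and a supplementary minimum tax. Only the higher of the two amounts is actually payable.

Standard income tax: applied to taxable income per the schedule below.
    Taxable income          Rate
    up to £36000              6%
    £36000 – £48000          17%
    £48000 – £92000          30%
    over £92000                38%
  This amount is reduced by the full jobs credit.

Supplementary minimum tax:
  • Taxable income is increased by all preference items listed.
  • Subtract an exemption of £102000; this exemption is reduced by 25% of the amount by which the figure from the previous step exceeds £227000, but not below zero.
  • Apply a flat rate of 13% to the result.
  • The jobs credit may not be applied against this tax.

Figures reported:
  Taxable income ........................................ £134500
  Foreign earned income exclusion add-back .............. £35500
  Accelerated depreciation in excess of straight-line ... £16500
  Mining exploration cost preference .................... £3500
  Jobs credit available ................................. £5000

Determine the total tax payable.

Supplementary minimum tax:
  Adjusted income: £134500 + £35500 + £16500 + £3500 = £190000
  Exemption: £190000 ≤ £227000, so full £102000 applies
  Base: £190000 − £102000 = £88000
  £88000 × 13% = £11440

Standard income tax:
  £36000 × 6% = £2160
  £12000 × 17% = £2040
  £44000 × 30% = £13200
  £42500 × 38% = £16150
  → £33550
  Less jobs credit £5000 → £28550

£28550 > £11440, so the standard income tax governs.

£28550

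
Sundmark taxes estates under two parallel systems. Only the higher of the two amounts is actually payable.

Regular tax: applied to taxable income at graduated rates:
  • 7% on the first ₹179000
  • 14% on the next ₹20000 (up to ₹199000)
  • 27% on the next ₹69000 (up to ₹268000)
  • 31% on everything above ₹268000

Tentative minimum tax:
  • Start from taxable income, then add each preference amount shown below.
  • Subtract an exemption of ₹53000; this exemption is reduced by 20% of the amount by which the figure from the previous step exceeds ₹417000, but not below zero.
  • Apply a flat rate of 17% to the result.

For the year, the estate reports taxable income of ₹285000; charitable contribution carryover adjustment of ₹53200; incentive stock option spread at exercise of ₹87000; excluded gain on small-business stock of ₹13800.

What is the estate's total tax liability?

Regular tax:
  ₹179000 × 7% = ₹12530
  ₹20000 × 14% = ₹2800
  ₹69000 × 27% = ₹18630
  ₹17000 × 31% = ₹5270
  → ₹39230

Tentative minimum tax:
  Adjusted income: ₹285000 + ₹53200 + ₹87000 + ₹13800 = ₹439000
  Exemption: ₹53000 − 20% × (₹439000 − ₹417000) = ₹53000 − ₹4400 = ₹48600
  Base: ₹439000 − ₹48600 = ₹390400
  ₹390400 × 17% = ₹66368

₹66368 > ₹39230, so the tentative minimum tax is the binding amount.

₹66368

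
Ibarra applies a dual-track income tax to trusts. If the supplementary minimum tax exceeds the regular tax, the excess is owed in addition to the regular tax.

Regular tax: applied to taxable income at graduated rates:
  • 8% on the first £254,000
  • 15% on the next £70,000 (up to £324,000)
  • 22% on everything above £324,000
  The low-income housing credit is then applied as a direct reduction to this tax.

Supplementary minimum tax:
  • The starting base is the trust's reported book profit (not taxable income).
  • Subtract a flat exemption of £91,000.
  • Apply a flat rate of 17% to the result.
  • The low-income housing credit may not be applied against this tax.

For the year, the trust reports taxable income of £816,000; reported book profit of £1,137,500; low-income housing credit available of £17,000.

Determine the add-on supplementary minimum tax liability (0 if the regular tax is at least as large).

£55,845

Regular tax:
  £254,000 × 8% = £20,320
  £70,000 × 15% = £10,500
  £492,000 × 22% = £108,240
  → £139,060
  Less low-income housing credit £17,000 → £122,060

Supplementary minimum tax:
  Base (reported book profit): £1,137,500
  Less exemption £91,000 → base £1,046,500
  £1,046,500 × 17% = £177,905

Excess of supplementary minimum tax over regular tax: £177,905 − £122,060 = £55,845.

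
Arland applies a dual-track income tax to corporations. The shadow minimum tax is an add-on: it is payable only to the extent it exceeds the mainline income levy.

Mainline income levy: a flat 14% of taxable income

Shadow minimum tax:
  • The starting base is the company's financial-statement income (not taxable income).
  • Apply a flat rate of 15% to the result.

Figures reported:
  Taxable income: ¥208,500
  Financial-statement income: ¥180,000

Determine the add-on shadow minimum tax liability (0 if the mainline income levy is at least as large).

¥0

Mainline income levy:
  ¥208,500 × 14% = ¥29,190

Shadow minimum tax:
  Base (financial-statement income): ¥180,000
  ¥180,000 × 15% = ¥27,000

¥27,000 ≤ ¥29,190, so no add-on is due.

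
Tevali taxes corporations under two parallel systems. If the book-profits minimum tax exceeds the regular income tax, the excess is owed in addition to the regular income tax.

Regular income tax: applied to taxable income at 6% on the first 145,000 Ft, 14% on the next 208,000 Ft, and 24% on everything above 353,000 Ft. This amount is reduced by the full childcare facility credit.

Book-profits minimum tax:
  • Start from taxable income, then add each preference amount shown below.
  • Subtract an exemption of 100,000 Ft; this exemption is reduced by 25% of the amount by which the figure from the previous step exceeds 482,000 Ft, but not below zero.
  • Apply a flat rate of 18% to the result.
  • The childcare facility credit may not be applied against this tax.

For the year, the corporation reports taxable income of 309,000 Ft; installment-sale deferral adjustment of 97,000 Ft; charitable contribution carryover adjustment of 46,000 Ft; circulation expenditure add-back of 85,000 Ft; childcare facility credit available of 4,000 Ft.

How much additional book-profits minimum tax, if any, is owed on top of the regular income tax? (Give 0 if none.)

Regular income tax:
  145,000 Ft × 6% = 8,700 Ft
  164,000 Ft × 14% = 22,960 Ft
  → 31,660 Ft
  Less childcare facility credit 4,000 Ft → 27,660 Ft

Book-profits minimum tax:
  Adjusted income: 309,000 Ft + 97,000 Ft + 46,000 Ft + 85,000 Ft = 537,000 Ft
  Exemption: 100,000 Ft − 25% × (537,000 Ft − 482,000 Ft) = 100,000 Ft − 13,750 Ft = 86,250 Ft
  Base: 537,000 Ft − 86,250 Ft = 450,750 Ft
  450,750 Ft × 18% = 81,135 Ft

Excess of book-profits minimum tax over regular income tax: 81,135 Ft − 27,660 Ft = 53,475 Ft.

53,475 Ft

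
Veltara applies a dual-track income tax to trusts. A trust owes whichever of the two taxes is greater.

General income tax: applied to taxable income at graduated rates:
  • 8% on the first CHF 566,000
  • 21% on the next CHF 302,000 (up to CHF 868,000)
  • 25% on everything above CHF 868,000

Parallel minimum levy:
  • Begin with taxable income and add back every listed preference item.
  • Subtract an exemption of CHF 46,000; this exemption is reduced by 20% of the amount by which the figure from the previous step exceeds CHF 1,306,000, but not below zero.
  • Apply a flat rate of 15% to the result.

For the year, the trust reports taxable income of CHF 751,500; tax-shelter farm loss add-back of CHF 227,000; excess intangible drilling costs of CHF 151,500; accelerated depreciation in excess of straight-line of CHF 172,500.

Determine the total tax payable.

CHF 188,475

General income tax:
  CHF 566,000 × 8% = CHF 45,280
  CHF 185,500 × 21% = CHF 38,955
  → CHF 84,235

Parallel minimum levy:
  Adjusted income: CHF 751,500 + CHF 227,000 + CHF 151,500 + CHF 172,500 = CHF 1,302,500
  Exemption: CHF 1,302,500 ≤ CHF 1,306,000, so full CHF 46,000 applies
  Base: CHF 1,302,500 − CHF 46,000 = CHF 1,256,500
  CHF 1,256,500 × 15% = CHF 188,475

CHF 188,475 > CHF 84,235, so the parallel minimum levy is the binding amount.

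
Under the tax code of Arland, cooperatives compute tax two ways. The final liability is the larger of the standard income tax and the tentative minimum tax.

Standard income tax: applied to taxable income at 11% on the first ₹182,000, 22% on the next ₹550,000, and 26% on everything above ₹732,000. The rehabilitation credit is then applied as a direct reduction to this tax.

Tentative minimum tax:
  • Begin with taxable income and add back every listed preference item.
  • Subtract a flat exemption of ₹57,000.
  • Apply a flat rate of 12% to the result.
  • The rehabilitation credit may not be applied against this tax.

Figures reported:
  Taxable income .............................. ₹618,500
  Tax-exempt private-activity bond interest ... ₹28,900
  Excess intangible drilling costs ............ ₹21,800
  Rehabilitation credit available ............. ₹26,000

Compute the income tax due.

Tentative minimum tax:
  Adjusted income: ₹618,500 + ₹28,900 + ₹21,800 = ₹669,200
  Less exemption ₹57,000 → base ₹612,200
  ₹612,200 × 12% = ₹73,464

Standard income tax:
  ₹182,000 × 11% = ₹20,020
  ₹436,500 × 22% = ₹96,030
  → ₹116,050
  Less rehabilitation credit ₹26,000 → ₹90,050

₹90,050 > ₹73,464, so the standard income tax governs.

₹90,050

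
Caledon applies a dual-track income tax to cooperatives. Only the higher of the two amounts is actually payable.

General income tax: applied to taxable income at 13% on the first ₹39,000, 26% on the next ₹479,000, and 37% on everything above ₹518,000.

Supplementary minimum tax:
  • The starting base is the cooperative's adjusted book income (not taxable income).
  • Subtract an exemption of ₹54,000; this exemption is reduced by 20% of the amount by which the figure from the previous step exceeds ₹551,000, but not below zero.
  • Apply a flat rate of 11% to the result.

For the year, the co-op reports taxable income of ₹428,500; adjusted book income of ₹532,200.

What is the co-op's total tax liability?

₹106,340

Supplementary minimum tax:
  Base (adjusted book income): ₹532,200
  Exemption: ₹532,200 ≤ ₹551,000, so full ₹54,000 applies
  Base: ₹532,200 − ₹54,000 = ₹478,200
  ₹478,200 × 11% = ₹52,602

General income tax:
  ₹39,000 × 13% = ₹5,070
  ₹389,500 × 26% = ₹101,270
  → ₹106,340

₹106,340 > ₹52,602, so the general income tax governs.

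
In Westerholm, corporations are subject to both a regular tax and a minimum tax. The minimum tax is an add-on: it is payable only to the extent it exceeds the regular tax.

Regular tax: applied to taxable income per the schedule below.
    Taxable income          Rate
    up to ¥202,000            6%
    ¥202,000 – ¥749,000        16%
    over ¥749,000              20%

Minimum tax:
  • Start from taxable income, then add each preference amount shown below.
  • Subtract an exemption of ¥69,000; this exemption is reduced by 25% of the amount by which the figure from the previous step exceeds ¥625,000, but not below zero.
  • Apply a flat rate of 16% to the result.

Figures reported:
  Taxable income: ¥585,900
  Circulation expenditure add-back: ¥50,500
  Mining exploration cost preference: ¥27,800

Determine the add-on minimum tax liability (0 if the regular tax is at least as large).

¥23,256

Regular tax:
  ¥202,000 × 6% = ¥12,120
  ¥383,900 × 16% = ¥61,424
  → ¥73,544

Minimum tax:
  Adjusted income: ¥585,900 + ¥50,500 + ¥27,800 = ¥664,200
  Exemption: ¥69,000 − 25% × (¥664,200 − ¥625,000) = ¥69,000 − ¥9,800 = ¥59,200
  Base: ¥664,200 − ¥59,200 = ¥605,000
  ¥605,000 × 16% = ¥96,800

Excess of minimum tax over regular tax: ¥96,800 − ¥73,544 = ¥23,256.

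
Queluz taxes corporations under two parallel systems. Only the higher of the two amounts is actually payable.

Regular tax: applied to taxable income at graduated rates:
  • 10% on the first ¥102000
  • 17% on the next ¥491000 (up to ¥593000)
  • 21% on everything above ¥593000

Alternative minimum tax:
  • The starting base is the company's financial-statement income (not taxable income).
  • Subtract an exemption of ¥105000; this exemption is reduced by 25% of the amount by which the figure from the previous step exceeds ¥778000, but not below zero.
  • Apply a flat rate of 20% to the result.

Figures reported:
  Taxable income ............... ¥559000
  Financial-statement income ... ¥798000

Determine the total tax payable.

Regular tax:
  ¥102000 × 10% = ¥10200
  ¥457000 × 17% = ¥77690
  → ¥87890

Alternative minimum tax:
  Base (financial-statement income): ¥798000
  Exemption: ¥105000 − 25% × (¥798000 − ¥778000) = ¥105000 − ¥5000 = ¥100000
  Base: ¥798000 − ¥100000 = ¥698000
  ¥698000 × 20% = ¥139600

¥139600 > ¥87890, so the alternative minimum tax is the binding amount.

¥139600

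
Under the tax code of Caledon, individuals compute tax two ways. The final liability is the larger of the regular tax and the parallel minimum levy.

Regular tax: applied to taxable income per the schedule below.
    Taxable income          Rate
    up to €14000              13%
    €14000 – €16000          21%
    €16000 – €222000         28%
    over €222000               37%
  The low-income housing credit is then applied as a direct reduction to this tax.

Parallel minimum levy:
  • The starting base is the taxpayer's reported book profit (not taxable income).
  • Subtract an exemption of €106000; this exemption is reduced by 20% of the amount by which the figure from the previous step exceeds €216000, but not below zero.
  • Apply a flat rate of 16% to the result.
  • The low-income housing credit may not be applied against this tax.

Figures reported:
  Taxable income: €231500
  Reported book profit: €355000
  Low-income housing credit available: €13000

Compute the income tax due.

Regular tax:
  €14000 × 13% = €1820
  €2000 × 21% = €420
  €206000 × 28% = €57680
  €9500 × 37% = €3515
  → €63435
  Less low-income housing credit €13000 → €50435

Parallel minimum levy:
  Base (reported book profit): €355000
  Exemption: €106000 − 20% × (€355000 − €216000) = €106000 − €27800 = €78200
  Base: €355000 − €78200 = €276800
  €276800 × 16% = €44288

€50435 > €44288, so the regular tax governs.

€50435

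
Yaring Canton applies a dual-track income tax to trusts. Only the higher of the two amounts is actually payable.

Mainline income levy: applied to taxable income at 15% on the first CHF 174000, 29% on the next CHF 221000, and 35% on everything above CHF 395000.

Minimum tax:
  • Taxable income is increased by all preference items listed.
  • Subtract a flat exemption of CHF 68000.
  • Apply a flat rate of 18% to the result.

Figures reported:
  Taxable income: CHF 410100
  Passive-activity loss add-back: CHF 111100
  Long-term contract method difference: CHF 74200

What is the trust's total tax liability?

CHF 95475

Mainline income levy:
  CHF 174000 × 15% = CHF 26100
  CHF 221000 × 29% = CHF 64090
  CHF 15100 × 35% = CHF 5285
  → CHF 95475

Minimum tax:
  Adjusted income: CHF 410100 + CHF 111100 + CHF 74200 = CHF 595400
  Less exemption CHF 68000 → base CHF 527400
  CHF 527400 × 18% = CHF 94932

CHF 95475 > CHF 94932, so the mainline income levy governs.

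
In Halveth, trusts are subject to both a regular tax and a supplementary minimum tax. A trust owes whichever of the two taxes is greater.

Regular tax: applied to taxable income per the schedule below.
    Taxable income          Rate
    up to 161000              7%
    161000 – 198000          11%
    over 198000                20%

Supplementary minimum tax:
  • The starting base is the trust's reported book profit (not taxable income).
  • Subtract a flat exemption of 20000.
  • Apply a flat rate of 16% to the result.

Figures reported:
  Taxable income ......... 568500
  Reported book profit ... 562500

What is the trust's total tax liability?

Supplementary minimum tax:
  Base (reported book profit): 562500
  Less exemption 20000 → base 542500
  542500 × 16% = 86800

Regular tax:
  161000 × 7% = 11270
  37000 × 11% = 4070
  370500 × 20% = 74100
  → 89440

89440 > 86800, so the regular tax governs.

89440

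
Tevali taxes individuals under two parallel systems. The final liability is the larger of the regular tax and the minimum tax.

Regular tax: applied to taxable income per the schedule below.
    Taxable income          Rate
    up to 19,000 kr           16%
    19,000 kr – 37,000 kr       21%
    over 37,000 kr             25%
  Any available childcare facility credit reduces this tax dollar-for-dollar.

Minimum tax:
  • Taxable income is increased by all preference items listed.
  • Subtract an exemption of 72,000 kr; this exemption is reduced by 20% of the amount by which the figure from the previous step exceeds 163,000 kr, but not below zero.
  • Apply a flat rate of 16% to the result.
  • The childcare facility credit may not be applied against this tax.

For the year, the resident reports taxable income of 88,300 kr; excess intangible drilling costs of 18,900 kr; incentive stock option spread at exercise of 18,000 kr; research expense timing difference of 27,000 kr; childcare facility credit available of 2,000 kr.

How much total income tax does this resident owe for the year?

Minimum tax:
  Adjusted income: 88,300 kr + 18,900 kr + 18,000 kr + 27,000 kr = 152,200 kr
  Exemption: 152,200 kr ≤ 163,000 kr, so full 72,000 kr applies
  Base: 152,200 kr − 72,000 kr = 80,200 kr
  80,200 kr × 16% = 12,832 kr

Regular tax:
  19,000 kr × 16% = 3,040 kr
  18,000 kr × 21% = 3,780 kr
  51,300 kr × 25% = 12,825 kr
  → 19,645 kr
  Less childcare facility credit 2,000 kr → 17,645 kr

17,645 kr > 12,832 kr, so the regular tax governs.

17,645 kr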